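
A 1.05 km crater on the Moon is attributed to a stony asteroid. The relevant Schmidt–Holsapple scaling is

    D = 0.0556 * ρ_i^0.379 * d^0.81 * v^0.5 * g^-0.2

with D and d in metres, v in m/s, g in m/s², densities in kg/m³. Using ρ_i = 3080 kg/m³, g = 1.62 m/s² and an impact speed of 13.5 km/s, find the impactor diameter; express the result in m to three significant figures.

d ≈ 14.1 m

Rearranging for d: d = [D / (0.0556 · 3080^0.379 · 13500^0.5 · 1.62^-0.2)]^(1/0.81).
D = 1050 m.
3080^0.379 = 21.00
13500^0.5 = 116.2
1.62^-0.2 = 0.9080
Denominator = 0.0556 × 21.00 × 116.2 × 0.9080 = 123.2
D / 123.2 = 1050 / 123.2 = 8.523
d = 8.523^(1/0.81) = 8.523^1.2346 = 14.09 m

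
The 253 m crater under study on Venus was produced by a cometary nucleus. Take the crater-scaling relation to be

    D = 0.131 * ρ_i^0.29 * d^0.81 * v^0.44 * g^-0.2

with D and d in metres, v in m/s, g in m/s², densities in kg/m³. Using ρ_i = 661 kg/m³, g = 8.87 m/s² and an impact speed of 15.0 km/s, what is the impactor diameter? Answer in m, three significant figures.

d ≈ 10.3 m

Rearranging for d: d = [D / (0.131 · 661^0.29 · 15000^0.44 · 8.87^-0.2)]^(1/0.81).
661^0.29 = 6.574
15000^0.44 = 68.78
8.87^-0.2 = 0.6463
Denominator = 0.131 × 6.574 × 68.78 × 0.6463 = 38.28
D / 38.28 = 253 / 38.28 = 6.609
d = 6.609^(1/0.81) = 6.609^1.2346 = 10.29 m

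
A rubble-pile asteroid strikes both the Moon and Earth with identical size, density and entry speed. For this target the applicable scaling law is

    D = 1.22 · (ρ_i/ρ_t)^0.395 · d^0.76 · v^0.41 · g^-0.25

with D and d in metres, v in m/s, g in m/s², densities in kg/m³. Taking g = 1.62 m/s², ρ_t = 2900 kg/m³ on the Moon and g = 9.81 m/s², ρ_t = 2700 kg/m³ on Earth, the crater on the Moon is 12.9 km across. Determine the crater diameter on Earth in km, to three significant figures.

D ≈ 8.46 km

The impactor-only factors (d, v, ρ_i) cancel in the ratio, leaving D_Earth/D_Moon = (g_Earth/g_Moon)^-0.25 · (ρ_t,Moon/ρ_t,Earth)^0.395.
(9.81/1.62)^-0.25 = 6.056^-0.25 = 0.6375
(2900/2700)^0.395 = 1.074^0.395 = 1.029
Ratio = 0.6375 × 1.029 = 0.6560
D_Earth = 0.6560 × 12.9 km = 8.46 km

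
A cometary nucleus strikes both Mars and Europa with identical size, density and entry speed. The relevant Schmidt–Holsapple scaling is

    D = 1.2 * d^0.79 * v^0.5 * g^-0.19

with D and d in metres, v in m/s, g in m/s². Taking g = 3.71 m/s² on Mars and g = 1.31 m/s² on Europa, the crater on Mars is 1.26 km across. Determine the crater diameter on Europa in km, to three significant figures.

All impactor-dependent factors cancel in the ratio, leaving D_Europa/D_Mars = (g_Europa/g_Mars)^-0.19.
(1.31/3.71)^-0.19 = 0.3531^-0.19 = 1.219
D_Europa = 1.219 × 1.26 km = 1.54 km

D ≈ 1.54 km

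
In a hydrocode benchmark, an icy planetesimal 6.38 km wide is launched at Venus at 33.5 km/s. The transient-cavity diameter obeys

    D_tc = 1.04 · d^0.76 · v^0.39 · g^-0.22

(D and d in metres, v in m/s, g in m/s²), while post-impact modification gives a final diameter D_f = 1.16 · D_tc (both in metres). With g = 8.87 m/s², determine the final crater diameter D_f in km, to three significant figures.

In SI: d = 6380 m, v = 33500 m/s.
d^0.76 = 6380^0.76 = 779.2
v^0.39 = 33500^0.39 = 58.18
g^-0.22 = 8.87^-0.22 = 0.6187
D_tc = 1.04 × 779.2 × 58.18 × 0.6187 = 29170 m
D_f = 1.16 × 29170 = 33837 m
     = 33.84 km

D_f ≈ 33.8 km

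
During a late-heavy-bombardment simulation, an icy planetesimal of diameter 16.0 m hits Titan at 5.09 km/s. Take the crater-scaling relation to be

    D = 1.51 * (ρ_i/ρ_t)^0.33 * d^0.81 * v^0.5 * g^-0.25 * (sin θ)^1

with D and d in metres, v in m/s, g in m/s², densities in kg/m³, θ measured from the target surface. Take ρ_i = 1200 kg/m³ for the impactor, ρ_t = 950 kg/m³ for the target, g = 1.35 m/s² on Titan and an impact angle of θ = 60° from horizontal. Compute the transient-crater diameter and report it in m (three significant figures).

In SI units: v = 5090 m/s.
(ρ_i/ρ_t)^0.33 = (1200/950)^0.33 = 1.080
d^0.81 = 16^0.81 = 9.448
v^0.5 = 5090^0.5 = 71.34
g^-0.25 = 1.35^-0.25 = 0.9277
(sin 60°)^1 = 0.8660^1 = 0.8660
D = 1.51 × 1.080 × 9.448 × 71.34 × 0.9277 × 0.8660 = 883.1 m

D ≈ 883 m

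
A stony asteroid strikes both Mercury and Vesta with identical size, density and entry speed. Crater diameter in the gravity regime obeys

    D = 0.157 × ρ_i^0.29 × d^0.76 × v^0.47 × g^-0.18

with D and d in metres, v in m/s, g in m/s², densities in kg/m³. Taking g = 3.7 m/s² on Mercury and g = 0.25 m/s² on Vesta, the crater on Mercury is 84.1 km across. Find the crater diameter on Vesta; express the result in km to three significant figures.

D ≈ 137 km

All impactor-dependent factors cancel in the ratio, leaving D_Vesta/D_Mercury = (g_Vesta/g_Mercury)^-0.18.
(0.25/3.7)^-0.18 = 0.06757^-0.18 = 1.624
D_Vesta = 1.624 × 84.1 km = 137 km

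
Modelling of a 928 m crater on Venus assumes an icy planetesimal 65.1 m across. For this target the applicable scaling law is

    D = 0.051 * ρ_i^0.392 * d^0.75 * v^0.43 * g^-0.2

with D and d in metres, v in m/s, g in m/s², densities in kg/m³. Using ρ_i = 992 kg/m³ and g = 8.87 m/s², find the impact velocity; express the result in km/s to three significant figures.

v ≈ 28.4 km/s

Rearranging for v: v = [D / (0.051 · 992^0.392 · 65.1^0.75 · 8.87^-0.2)]^(1/0.43).
992^0.392 = 14.95
65.1^0.75 = 22.92
8.87^-0.2 = 0.6463
Denominator = 0.051 × 14.95 × 22.92 × 0.6463 = 11.29
D / 11.29 = 928 / 11.29 = 82.20
v = 82.20^(1/0.43) = 82.20^2.3256 = 28394 m/s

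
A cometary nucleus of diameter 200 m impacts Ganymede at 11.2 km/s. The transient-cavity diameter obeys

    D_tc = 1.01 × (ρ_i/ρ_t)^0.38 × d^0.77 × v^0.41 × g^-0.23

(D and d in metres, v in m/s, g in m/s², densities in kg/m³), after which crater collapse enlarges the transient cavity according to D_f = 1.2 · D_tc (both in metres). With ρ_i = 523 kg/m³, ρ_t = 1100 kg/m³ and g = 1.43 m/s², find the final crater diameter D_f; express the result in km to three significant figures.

D_f ≈ 2.28 km

v = 11200 m/s.
(ρ_i/ρ_t)^0.38 = (523/1100)^0.38 = 0.7539
d^0.77 = 200^0.77 = 59.13
v^0.41 = 11200^0.41 = 45.73
g^-0.23 = 1.43^-0.23 = 0.9210
D_tc = 1.01 × 0.7539 × 59.13 × 45.73 × 0.9210 = 1896 m
D_f = 1.2 × 1896 = 2275 m
     = 2.275 km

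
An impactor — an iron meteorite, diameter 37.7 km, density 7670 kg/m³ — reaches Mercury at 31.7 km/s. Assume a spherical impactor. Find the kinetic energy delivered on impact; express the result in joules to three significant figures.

d = 37700 m; v = 31700 m/s.
Mass m = (π/6) ρ d³ = (π/6) × 7670 × (37700)³ = 2.152 × 10^17 kg
E = ½ m v² = 0.5 × 2.152 × 10^17 × (31700)² = 1.081 × 10^26 J

E ≈ 1.08 × 10^26 J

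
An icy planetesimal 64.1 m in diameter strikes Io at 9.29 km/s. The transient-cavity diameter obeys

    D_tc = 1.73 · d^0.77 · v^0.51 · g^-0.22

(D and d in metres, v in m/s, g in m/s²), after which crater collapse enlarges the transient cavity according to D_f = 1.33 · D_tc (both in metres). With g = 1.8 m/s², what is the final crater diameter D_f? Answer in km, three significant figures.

D_f ≈ 5.26 km

v = 9290 m/s.
d^0.77 = 64.1^0.77 = 24.62
v^0.51 = 9290^0.51 = 105.6
g^-0.22 = 1.8^-0.22 = 0.8787
D_tc = 1.73 × 24.62 × 105.6 × 0.8787 = 3952 m
D_f = 1.33 × 3952 = 5256 m
     = 5.256 km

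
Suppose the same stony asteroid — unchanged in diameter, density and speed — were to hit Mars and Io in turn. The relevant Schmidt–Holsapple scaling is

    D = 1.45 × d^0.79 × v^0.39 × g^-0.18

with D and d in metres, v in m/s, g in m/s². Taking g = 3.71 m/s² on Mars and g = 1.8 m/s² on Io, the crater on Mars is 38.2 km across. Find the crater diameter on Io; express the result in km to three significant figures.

All impactor-dependent factors cancel in the ratio, leaving D_Io/D_Mars = (g_Io/g_Mars)^-0.18.
(1.8/3.71)^-0.18 = 0.4852^-0.18 = 1.139
D_Io = 1.139 × 38.2 km = 43.5 km

D ≈ 43.5 km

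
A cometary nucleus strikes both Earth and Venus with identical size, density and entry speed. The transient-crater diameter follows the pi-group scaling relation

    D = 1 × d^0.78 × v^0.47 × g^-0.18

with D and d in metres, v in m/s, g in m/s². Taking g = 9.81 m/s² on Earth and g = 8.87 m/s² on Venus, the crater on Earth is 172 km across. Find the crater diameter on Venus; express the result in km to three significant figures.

All impactor-dependent factors cancel in the ratio, leaving D_Venus/D_Earth = (g_Venus/g_Earth)^-0.18.
(8.87/9.81)^-0.18 = 0.9042^-0.18 = 1.018
D_Venus = 1.018 × 172 km = 175 km

D ≈ 175 km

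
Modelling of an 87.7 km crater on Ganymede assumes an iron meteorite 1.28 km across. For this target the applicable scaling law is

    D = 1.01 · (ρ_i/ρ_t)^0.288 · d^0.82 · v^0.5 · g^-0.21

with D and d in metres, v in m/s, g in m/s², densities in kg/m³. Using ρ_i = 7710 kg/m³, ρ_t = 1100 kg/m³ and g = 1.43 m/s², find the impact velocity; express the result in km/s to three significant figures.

Rearranging for v: v = [D / (1.01 · (7710/1100)^0.288 · 1280^0.82 · 1.43^-0.21)]^(1/0.5).
D = 87700 m.
(7710/1100)^0.288 = 1.752
1280^0.82 = 353.1
1.43^-0.21 = 0.9276
Denominator = 1.01 × 1.752 × 353.1 × 0.9276 = 579.6
D / 579.6 = 87700 / 579.6 = 151.3
v = 151.3^(1/0.5) = 151.3^2 = 22892 m/s

v ≈ 22.9 km/s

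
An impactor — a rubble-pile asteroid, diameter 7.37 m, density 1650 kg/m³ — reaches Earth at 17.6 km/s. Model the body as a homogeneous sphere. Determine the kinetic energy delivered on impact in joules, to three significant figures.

E ≈ 5.36 × 10^13 J

v = 17600 m/s.
Mass m = (π/6) ρ d³ = (π/6) × 1650 × (7.37)³ = 3.458 × 10^5 kg
E = ½ m v² = 0.5 × 3.458 × 10^5 × (17600)² = 5.356 × 10^13 J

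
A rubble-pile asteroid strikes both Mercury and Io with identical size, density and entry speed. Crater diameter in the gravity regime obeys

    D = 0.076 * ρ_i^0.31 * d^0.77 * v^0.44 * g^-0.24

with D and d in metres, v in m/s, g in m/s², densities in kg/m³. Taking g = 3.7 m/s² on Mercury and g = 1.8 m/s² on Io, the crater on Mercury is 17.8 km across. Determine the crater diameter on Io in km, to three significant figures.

D ≈ 21.2 km

All impactor-dependent factors cancel in the ratio, leaving D_Io/D_Mercury = (g_Io/g_Mercury)^-0.24.
(1.8/3.7)^-0.24 = 0.4865^-0.24 = 1.189
D_Io = 1.189 × 17.8 km = 21.2 km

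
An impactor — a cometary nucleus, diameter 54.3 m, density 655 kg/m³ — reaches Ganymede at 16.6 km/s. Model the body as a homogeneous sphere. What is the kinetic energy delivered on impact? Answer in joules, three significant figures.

v = 16600 m/s.
Mass m = (π/6) ρ d³ = (π/6) × 655 × (54.3)³ = 5.491 × 10^7 kg
E = ½ m v² = 0.5 × 5.491 × 10^7 × (16600)² = 7.565 × 10^15 J

E ≈ 7.57 × 10^15 J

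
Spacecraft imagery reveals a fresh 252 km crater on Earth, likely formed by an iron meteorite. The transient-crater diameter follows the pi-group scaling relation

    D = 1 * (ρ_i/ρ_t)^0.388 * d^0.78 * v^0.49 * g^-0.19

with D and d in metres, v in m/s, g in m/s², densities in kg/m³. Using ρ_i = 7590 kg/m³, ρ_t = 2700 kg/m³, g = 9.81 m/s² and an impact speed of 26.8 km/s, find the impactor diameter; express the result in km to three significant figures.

d ≈ 14.5 km

Rearranging for d: d = [D / (1 · (7590/2700)^0.388 · 26800^0.49 · 9.81^-0.19)]^(1/0.78).
D = 252000 m.
(7590/2700)^0.388 = 1.493
26800^0.49 = 147.8
9.81^-0.19 = 0.6480
Denominator = 1 × 1.493 × 147.8 × 0.6480 = 143.0
D / 143.0 = 252000 / 143.0 = 1762
d = 1762^(1/0.78) = 1762^1.2821 = 14511 m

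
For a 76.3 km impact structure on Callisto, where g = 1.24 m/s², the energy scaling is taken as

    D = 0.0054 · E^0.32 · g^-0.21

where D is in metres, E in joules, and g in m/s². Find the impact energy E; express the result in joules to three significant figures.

E ≈ 2.54 × 10^22 J

Rearranging: E = [D / (0.0054 · g^-0.21)]^(1/0.32).
D = 76300 m.
g^-0.21 = 1.24^-0.21 = 0.9558
D / (0.0054 × 0.9558) = 76300 / (5.161 × 10^-3) = 1.478 × 10^7
E = (1.478 × 10^7)^3.125 = 2.542 × 10^22 J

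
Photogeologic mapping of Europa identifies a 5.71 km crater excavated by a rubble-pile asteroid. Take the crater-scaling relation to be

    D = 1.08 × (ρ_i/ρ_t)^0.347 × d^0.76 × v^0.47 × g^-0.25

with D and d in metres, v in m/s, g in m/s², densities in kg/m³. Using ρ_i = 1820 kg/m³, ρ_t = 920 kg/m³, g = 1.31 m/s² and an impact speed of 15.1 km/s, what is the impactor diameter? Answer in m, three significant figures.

d ≈ 165 m

Rearranging for d: d = [D / (1.08 · (1820/920)^0.347 · 15100^0.47 · 1.31^-0.25)]^(1/0.76).
D = 5710 m.
(1820/920)^0.347 = 1.267
15100^0.47 = 92.07
1.31^-0.25 = 0.9347
Denominator = 1.08 × 1.267 × 92.07 × 0.9347 = 117.8
D / 117.8 = 5710 / 117.8 = 48.47
d = 48.47^(1/0.76) = 48.47^1.3158 = 165.1 m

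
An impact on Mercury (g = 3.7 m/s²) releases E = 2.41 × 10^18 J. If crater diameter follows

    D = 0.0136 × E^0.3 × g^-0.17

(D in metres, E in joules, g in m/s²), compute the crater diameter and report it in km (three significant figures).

D ≈ 3.56 km

E^0.3 = (2.41 × 10^18)^0.3 = 3.270 × 10^5
g^-0.17 = 3.7^-0.17 = 0.8006
D = 0.0136 × 3.270 × 10^5 × 0.8006 = 3560 m
   = 3.560 km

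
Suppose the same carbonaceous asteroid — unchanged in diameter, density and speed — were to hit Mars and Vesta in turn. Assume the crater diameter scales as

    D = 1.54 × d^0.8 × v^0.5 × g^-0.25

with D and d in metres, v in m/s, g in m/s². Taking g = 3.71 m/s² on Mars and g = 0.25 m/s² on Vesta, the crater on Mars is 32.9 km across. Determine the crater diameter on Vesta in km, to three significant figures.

D ≈ 64.6 km

All impactor-dependent factors cancel in the ratio, leaving D_Vesta/D_Mars = (g_Vesta/g_Mars)^-0.25.
(0.25/3.71)^-0.25 = 0.06739^-0.25 = 1.963
D_Vesta = 1.963 × 32.9 km = 64.6 km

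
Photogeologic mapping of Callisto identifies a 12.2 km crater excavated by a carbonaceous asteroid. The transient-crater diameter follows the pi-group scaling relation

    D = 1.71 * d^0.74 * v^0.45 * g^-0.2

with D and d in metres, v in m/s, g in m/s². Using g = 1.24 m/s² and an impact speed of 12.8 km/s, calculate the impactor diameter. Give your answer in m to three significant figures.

d ≈ 543 m

Rearranging for d: d = [D / (1.71 · 12800^0.45 · 1.24^-0.2)]^(1/0.74).
D = 12200 m.
12800^0.45 = 70.51
1.24^-0.2 = 0.9579
Denominator = 1.71 × 70.51 × 0.9579 = 115.5
D / 115.5 = 12200 / 115.5 = 105.6
d = 105.6^(1/0.74) = 105.6^1.3514 = 543.0 m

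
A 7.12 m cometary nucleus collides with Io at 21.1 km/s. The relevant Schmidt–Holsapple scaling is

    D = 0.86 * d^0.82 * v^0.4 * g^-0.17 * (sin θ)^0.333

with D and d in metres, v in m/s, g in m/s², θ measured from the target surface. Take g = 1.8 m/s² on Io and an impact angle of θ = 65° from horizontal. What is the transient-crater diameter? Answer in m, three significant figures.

D ≈ 202 m

In SI units: v = 21100 m/s.
d^0.82 = 7.12^0.82 = 5.001
v^0.4 = 21100^0.4 = 53.67
g^-0.17 = 1.8^-0.17 = 0.9049
(sin 65°)^0.333 = 0.9063^0.333 = 0.9678
D = 0.86 × 5.001 × 53.67 × 0.9049 × 0.9678 = 202.1 m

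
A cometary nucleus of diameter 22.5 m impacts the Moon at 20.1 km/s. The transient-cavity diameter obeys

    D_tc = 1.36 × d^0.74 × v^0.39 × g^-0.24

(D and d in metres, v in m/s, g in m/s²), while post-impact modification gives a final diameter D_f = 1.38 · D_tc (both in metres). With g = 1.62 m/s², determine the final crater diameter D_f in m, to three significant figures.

D_f ≈ 798 m

v = 20100 m/s.
d^0.74 = 22.5^0.74 = 10.01
v^0.39 = 20100^0.39 = 47.67
g^-0.24 = 1.62^-0.24 = 0.8907
D_tc = 1.36 × 10.01 × 47.67 × 0.8907 = 578.0 m
D_f = 1.38 × 578.0 = 797.6 m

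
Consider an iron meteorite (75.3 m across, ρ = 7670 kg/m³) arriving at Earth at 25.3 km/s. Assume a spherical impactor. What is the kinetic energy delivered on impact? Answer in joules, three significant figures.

E ≈ 5.49 × 10^17 J

v = 25300 m/s.
Mass m = (π/6) ρ d³ = (π/6) × 7670 × (75.3)³ = 1.715 × 10^9 kg
E = ½ m v² = 0.5 × 1.715 × 10^9 × (25300)² = 5.489 × 10^17 J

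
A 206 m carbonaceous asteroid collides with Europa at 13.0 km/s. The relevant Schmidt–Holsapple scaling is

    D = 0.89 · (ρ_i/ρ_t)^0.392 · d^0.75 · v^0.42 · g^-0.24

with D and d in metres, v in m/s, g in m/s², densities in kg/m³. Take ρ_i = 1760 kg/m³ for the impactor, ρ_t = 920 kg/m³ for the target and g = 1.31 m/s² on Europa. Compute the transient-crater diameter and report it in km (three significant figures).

D ≈ 3.13 km

In SI units: v = 13000 m/s.
(ρ_i/ρ_t)^0.392 = (1760/920)^0.392 = 1.290
d^0.75 = 206^0.75 = 54.38
v^0.42 = 13000^0.42 = 53.44
g^-0.24 = 1.31^-0.24 = 0.9372
D = 0.89 × 1.290 × 54.38 × 53.44 × 0.9372 = 3127 m
   = 3.127 km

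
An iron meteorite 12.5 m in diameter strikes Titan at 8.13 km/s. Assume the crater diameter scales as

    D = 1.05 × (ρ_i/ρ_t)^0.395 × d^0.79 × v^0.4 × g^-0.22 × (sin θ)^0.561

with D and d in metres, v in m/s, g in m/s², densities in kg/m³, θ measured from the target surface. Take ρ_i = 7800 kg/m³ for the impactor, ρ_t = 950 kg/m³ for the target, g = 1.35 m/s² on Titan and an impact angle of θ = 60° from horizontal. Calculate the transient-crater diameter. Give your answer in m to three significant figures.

D ≈ 561 m

In SI units: v = 8130 m/s.
(ρ_i/ρ_t)^0.395 = (7800/950)^0.395 = 2.297
d^0.79 = 12.5^0.79 = 7.355
v^0.4 = 8130^0.4 = 36.65
g^-0.22 = 1.35^-0.22 = 0.9361
(sin 60°)^0.561 = 0.8660^0.561 = 0.9225
D = 1.05 × 2.297 × 7.355 × 36.65 × 0.9361 × 0.9225 = 561.4 m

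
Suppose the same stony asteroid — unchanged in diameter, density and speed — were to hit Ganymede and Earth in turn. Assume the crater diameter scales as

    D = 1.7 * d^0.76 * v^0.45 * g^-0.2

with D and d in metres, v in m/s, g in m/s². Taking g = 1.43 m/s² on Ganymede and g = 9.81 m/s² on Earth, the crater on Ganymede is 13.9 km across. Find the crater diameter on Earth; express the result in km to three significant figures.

All impactor-dependent factors cancel in the ratio, leaving D_Earth/D_Ganymede = (g_Earth/g_Ganymede)^-0.2.
(9.81/1.43)^-0.2 = 6.860^-0.2 = 0.6804
D_Earth = 0.6804 × 13.9 km = 9.46 km

D ≈ 9.46 km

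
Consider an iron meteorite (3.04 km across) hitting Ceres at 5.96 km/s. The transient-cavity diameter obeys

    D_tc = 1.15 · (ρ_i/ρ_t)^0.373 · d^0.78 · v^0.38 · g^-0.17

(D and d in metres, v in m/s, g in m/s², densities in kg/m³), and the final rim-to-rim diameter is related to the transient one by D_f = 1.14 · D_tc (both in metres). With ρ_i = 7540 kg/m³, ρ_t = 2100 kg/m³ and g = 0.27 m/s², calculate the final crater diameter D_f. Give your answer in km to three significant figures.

D_f ≈ 37.4 km

In SI: d = 3040 m, v = 5960 m/s.
(ρ_i/ρ_t)^0.373 = (7540/2100)^0.373 = 1.611
d^0.78 = 3040^0.78 = 520.8
v^0.38 = 5960^0.38 = 27.20
g^-0.17 = 0.27^-0.17 = 1.249
D_tc = 1.15 × 1.611 × 520.8 × 27.20 × 1.249 = 32780 m
D_f = 1.14 × 32780 = 37369 m
     = 37.37 km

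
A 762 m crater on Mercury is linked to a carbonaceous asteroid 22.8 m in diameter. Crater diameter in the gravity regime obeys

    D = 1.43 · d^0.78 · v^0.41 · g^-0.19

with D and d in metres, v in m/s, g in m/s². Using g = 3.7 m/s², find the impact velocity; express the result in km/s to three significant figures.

Rearranging for v: v = [D / (1.43 · 22.8^0.78 · 3.7^-0.19)]^(1/0.41).
22.8^0.78 = 11.46
3.7^-0.19 = 0.7799
Denominator = 1.43 × 11.46 × 0.7799 = 12.78
D / 12.78 = 762 / 12.78 = 59.62
v = 59.62^(1/0.41) = 59.62^2.439 = 21389 m/s

v ≈ 21.4 km/s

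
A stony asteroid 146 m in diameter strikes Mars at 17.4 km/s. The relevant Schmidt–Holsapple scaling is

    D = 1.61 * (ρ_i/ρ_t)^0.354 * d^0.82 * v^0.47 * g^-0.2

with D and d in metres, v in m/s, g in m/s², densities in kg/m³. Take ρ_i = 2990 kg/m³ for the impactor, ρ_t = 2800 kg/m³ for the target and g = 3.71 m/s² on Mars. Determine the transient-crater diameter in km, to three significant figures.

In SI units: v = 17400 m/s.
(ρ_i/ρ_t)^0.354 = (2990/2800)^0.354 = 1.024
d^0.82 = 146^0.82 = 59.53
v^0.47 = 17400^0.47 = 98.41
g^-0.2 = 3.71^-0.2 = 0.7694
D = 1.61 × 1.024 × 59.53 × 98.41 × 0.7694 = 7431 m
   = 7.431 km

D ≈ 7.43 km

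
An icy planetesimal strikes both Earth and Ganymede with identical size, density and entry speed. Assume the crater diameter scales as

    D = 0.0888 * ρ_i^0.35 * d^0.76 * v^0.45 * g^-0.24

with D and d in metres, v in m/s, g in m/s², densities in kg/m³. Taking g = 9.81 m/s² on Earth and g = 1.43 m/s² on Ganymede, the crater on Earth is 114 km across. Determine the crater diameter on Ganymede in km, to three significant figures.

D ≈ 181 km

All impactor-dependent factors cancel in the ratio, leaving D_Ganymede/D_Earth = (g_Ganymede/g_Earth)^-0.24.
(1.43/9.81)^-0.24 = 0.1458^-0.24 = 1.587
D_Ganymede = 1.587 × 114 km = 181 km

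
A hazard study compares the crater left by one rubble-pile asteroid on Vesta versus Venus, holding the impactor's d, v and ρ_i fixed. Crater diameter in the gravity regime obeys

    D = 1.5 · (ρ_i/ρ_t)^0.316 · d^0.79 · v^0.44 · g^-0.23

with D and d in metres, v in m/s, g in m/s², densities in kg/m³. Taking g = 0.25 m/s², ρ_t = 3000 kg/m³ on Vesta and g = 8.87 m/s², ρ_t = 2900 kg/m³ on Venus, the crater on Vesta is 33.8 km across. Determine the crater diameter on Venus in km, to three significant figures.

D ≈ 15.0 km

The impactor-only factors (d, v, ρ_i) cancel in the ratio, leaving D_Venus/D_Vesta = (g_Venus/g_Vesta)^-0.23 · (ρ_t,Vesta/ρ_t,Venus)^0.316.
(8.87/0.25)^-0.23 = 35.48^-0.23 = 0.4401
(3000/2900)^0.316 = 1.034^0.316 = 1.011
Ratio = 0.4401 × 1.011 = 0.4449
D_Venus = 0.4449 × 33.8 km = 15.0 km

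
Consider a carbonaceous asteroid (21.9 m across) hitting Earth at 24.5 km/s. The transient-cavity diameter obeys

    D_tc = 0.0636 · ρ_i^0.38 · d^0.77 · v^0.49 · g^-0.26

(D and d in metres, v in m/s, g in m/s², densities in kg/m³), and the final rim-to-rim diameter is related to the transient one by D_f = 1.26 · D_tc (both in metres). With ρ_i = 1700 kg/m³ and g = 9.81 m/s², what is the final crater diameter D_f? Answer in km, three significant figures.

D_f ≈ 1.14 km

v = 24500 m/s.
ρ_i^0.38 = 1700^0.38 = 16.89
d^0.77 = 21.9^0.77 = 10.77
v^0.49 = 24500^0.49 = 141.5
g^-0.26 = 9.81^-0.26 = 0.5523
D_tc = 0.0636 × 16.89 × 10.77 × 141.5 × 0.5523 = 904.1 m
D_f = 1.26 × 904.1 = 1139 m
     = 1.139 km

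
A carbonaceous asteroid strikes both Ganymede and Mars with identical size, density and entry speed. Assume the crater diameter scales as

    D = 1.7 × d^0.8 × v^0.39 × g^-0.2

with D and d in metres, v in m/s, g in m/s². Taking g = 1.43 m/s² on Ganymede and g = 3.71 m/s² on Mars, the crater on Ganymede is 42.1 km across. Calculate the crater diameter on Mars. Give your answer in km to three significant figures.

All impactor-dependent factors cancel in the ratio, leaving D_Mars/D_Ganymede = (g_Mars/g_Ganymede)^-0.2.
(3.71/1.43)^-0.2 = 2.594^-0.2 = 0.8264
D_Mars = 0.8264 × 42.1 km = 34.8 km

D ≈ 34.8 km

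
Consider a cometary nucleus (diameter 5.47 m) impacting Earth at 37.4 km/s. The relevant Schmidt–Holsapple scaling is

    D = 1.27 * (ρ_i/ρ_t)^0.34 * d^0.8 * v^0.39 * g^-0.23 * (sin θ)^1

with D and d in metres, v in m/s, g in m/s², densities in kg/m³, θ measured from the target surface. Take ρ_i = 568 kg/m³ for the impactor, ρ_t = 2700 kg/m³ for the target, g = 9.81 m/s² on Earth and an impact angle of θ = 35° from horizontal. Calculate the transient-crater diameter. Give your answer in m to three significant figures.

D ≈ 60.0 m

In SI units: v = 37400 m/s.
(ρ_i/ρ_t)^0.34 = (568/2700)^0.34 = 0.5886
d^0.8 = 5.47^0.8 = 3.894
v^0.39 = 37400^0.39 = 60.73
g^-0.23 = 9.81^-0.23 = 0.5914
(sin 35°)^1 = 0.5736^1 = 0.5736
D = 1.27 × 0.5886 × 3.894 × 60.73 × 0.5914 × 0.5736 = 59.97 m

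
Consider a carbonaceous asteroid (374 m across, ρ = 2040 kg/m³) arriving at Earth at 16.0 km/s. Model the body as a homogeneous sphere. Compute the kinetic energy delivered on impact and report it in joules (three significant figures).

E ≈ 7.15 × 10^18 J

v = 16000 m/s.
Mass m = (π/6) ρ d³ = (π/6) × 2040 × (374)³ = 5.588 × 10^10 kg
E = ½ m v² = 0.5 × 5.588 × 10^10 × (16000)² = 7.153 × 10^18 J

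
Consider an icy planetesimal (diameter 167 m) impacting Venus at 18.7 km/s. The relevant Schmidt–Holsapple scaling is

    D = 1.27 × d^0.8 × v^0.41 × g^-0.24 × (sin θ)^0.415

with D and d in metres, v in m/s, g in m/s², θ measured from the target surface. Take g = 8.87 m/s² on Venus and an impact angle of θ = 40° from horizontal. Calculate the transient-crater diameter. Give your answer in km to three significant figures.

D ≈ 2.12 km

In SI units: v = 18700 m/s.
d^0.8 = 167^0.8 = 60.00
v^0.41 = 18700^0.41 = 56.42
g^-0.24 = 8.87^-0.24 = 0.5922
(sin 40°)^0.415 = 0.6428^0.415 = 0.8324
D = 1.27 × 60.00 × 56.42 × 0.5922 × 0.8324 = 2119 m
   = 2.119 km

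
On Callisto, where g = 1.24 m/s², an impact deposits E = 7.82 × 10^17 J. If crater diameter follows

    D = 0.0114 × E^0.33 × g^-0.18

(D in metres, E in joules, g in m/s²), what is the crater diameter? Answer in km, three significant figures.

D ≈ 8.81 km

E^0.33 = (7.82 × 10^17)^0.33 = 8.031 × 10^5
g^-0.18 = 1.24^-0.18 = 0.9620
D = 0.0114 × 8.031 × 10^5 × 0.9620 = 8807 m
   = 8.807 km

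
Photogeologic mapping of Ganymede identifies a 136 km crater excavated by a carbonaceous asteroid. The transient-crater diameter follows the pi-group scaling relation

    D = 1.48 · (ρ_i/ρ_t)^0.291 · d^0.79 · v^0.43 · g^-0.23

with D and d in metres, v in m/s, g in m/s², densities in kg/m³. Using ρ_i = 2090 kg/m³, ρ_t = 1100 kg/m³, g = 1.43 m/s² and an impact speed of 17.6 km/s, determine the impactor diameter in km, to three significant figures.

Rearranging for d: d = [D / (1.48 · (2090/1100)^0.291 · 17600^0.43 · 1.43^-0.23)]^(1/0.79).
D = 136000 m.
(2090/1100)^0.291 = 1.205
17600^0.43 = 66.92
1.43^-0.23 = 0.9210
Denominator = 1.48 × 1.205 × 66.92 × 0.9210 = 109.9
D / 109.9 = 136000 / 109.9 = 1237
d = 1237^(1/0.79) = 1237^1.2658 = 8210 m

d ≈ 8.21 km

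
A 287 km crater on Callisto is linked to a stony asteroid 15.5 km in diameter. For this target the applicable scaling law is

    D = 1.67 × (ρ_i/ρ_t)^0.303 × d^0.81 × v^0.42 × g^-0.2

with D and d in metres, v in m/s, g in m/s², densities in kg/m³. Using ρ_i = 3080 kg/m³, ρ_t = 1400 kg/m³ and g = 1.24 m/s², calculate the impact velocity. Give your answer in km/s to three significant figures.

Rearranging for v: v = [D / (1.67 · (3080/1400)^0.303 · 15500^0.81 · 1.24^-0.2)]^(1/0.42).
D = 287000 m.
(3080/1400)^0.303 = 1.270
15500^0.81 = 2478
1.24^-0.2 = 0.9579
Denominator = 1.67 × 1.270 × 2478 × 0.9579 = 5034
D / 5034 = 287000 / 5034 = 57.01
v = 57.01^(1/0.42) = 57.01^2.381 = 15168 m/s

v ≈ 15.2 km/s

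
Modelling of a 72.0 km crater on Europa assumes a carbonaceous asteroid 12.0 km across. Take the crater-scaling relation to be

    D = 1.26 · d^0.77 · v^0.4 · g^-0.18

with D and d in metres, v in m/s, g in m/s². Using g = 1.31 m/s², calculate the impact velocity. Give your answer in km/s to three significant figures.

Rearranging for v: v = [D / (1.26 · 12000^0.77 · 1.31^-0.18)]^(1/0.4).
D = 72000 m.
12000^0.77 = 1383
1.31^-0.18 = 0.9526
Denominator = 1.26 × 1383 × 0.9526 = 1660
D / 1660 = 72000 / 1660 = 43.37
v = 43.37^(1/0.4) = 43.37^2.5 = 12387 m/s

v ≈ 12.4 km/s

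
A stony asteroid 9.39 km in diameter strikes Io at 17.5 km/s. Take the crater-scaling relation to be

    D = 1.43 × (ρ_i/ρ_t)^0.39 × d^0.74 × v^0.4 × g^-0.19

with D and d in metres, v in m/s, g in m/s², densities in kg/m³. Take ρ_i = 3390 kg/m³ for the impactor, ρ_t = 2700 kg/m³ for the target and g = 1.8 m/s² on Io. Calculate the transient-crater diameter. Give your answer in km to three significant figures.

D ≈ 60.6 km

In SI units: d = 9390 m, v = 17500 m/s.
(ρ_i/ρ_t)^0.39 = (3390/2700)^0.39 = 1.093
d^0.74 = 9390^0.74 = 870.5
v^0.4 = 17500^0.4 = 49.80
g^-0.19 = 1.8^-0.19 = 0.8943
D = 1.43 × 1.093 × 870.5 × 49.80 × 0.8943 = 60595 m
   = 60.60 km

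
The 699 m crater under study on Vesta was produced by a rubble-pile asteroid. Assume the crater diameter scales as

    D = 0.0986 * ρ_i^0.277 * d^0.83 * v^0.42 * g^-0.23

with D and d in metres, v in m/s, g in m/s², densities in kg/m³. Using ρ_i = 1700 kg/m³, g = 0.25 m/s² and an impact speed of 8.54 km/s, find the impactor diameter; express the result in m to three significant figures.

Rearranging for d: d = [D / (0.0986 · 1700^0.277 · 8540^0.42 · 0.25^-0.23)]^(1/0.83).
1700^0.277 = 7.849
8540^0.42 = 44.79
0.25^-0.23 = 1.376
Denominator = 0.0986 × 7.849 × 44.79 × 1.376 = 47.70
D / 47.70 = 699 / 47.70 = 14.65
d = 14.65^(1/0.83) = 14.65^1.2048 = 25.39 m

d ≈ 25.4 m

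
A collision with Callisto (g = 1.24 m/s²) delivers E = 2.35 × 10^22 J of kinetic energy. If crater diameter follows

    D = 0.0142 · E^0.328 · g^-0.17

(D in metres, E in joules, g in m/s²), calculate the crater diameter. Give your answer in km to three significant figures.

D ≈ 298 km

E^0.328 = (2.35 × 10^22)^0.328 = 2.176 × 10^7
g^-0.17 = 1.24^-0.17 = 0.9641
D = 0.0142 × 2.176 × 10^7 × 0.9641 = 2.979 × 10^5 m
   = 297.9 km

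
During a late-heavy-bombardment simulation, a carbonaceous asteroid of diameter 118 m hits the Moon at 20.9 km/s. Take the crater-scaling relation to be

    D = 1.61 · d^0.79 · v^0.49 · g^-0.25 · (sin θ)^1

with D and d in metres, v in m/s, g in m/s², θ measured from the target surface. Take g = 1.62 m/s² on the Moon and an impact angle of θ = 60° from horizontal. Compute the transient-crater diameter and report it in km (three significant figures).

In SI units: v = 20900 m/s.
d^0.79 = 118^0.79 = 43.33
v^0.49 = 20900^0.49 = 130.9
g^-0.25 = 1.62^-0.25 = 0.8864
(sin 60°)^1 = 0.8660^1 = 0.8660
D = 1.61 × 43.33 × 130.9 × 0.8864 × 0.8660 = 7010 m
   = 7.010 km

D ≈ 7.01 km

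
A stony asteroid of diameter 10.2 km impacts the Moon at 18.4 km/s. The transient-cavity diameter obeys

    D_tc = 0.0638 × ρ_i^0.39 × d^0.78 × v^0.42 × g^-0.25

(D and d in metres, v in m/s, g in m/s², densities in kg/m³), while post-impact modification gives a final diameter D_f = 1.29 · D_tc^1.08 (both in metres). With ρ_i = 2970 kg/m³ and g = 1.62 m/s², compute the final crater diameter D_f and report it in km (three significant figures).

D_f ≈ 345 km

In SI: d = 10200 m, v = 18400 m/s.
ρ_i^0.39 = 2970^0.39 = 22.61
d^0.78 = 10200^0.78 = 1339
v^0.42 = 18400^0.42 = 61.83
g^-0.25 = 1.62^-0.25 = 0.8864
D_tc = 0.0638 × 22.61 × 1339 × 61.83 × 0.8864 = 1.059 × 10^5 m
D_f = 1.29 × (1.059 × 10^5)^1.08 = 3.447 × 10^5 m
     = 344.7 km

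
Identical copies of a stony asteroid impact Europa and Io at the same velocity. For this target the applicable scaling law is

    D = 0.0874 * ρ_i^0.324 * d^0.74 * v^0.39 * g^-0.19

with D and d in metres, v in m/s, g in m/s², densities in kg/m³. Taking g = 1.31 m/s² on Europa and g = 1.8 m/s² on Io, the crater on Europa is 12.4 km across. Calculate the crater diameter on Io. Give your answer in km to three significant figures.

D ≈ 11.7 km

All impactor-dependent factors cancel in the ratio, leaving D_Io/D_Europa = (g_Io/g_Europa)^-0.19.
(1.8/1.31)^-0.19 = 1.374^-0.19 = 0.9414
D_Io = 0.9414 × 12.4 km = 11.7 km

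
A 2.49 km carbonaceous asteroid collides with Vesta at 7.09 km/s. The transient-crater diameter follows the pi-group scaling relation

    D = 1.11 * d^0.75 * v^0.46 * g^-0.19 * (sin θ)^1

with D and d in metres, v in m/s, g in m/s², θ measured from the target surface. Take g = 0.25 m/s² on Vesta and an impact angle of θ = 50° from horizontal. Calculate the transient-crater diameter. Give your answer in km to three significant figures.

In SI units: d = 2490 m, v = 7090 m/s.
d^0.75 = 2490^0.75 = 352.5
v^0.46 = 7090^0.46 = 59.06
g^-0.19 = 0.25^-0.19 = 1.301
(sin 50°)^1 = 0.7660^1 = 0.7660
D = 1.11 × 352.5 × 59.06 × 1.301 × 0.7660 = 23029 m
   = 23.03 km

D ≈ 23.0 km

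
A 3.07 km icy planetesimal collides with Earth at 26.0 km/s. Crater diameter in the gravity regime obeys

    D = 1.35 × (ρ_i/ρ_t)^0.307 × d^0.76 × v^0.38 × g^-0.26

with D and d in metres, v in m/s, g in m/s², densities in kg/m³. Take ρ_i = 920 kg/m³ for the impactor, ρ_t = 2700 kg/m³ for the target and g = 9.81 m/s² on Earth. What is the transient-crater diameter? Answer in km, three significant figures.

In SI units: d = 3070 m, v = 26000 m/s.
(ρ_i/ρ_t)^0.307 = (920/2700)^0.307 = 0.7185
d^0.76 = 3070^0.76 = 446.9
v^0.38 = 26000^0.38 = 47.61
g^-0.26 = 9.81^-0.26 = 0.5523
D = 1.35 × 0.7185 × 446.9 × 47.61 × 0.5523 = 11398 m
   = 11.40 km

D ≈ 11.4 km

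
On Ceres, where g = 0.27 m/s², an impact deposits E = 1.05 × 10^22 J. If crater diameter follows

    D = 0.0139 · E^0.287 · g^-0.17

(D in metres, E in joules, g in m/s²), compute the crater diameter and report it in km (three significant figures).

E^0.287 = (1.05 × 10^22)^0.287 = 2.090 × 10^6
g^-0.17 = 0.27^-0.17 = 1.249
D = 0.0139 × 2.090 × 10^6 × 1.249 = 36285 m
   = 36.28 km

D ≈ 36.3 km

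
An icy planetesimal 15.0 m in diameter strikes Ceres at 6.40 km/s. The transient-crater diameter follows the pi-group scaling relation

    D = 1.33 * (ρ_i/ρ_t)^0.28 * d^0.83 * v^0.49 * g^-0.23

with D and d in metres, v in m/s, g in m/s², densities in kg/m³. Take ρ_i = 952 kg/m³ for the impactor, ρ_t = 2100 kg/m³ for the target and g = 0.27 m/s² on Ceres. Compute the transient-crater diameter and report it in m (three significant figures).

In SI units: v = 6400 m/s.
(ρ_i/ρ_t)^0.28 = (952/2100)^0.28 = 0.8013
d^0.83 = 15^0.83 = 9.466
v^0.49 = 6400^0.49 = 73.29
g^-0.23 = 0.27^-0.23 = 1.351
D = 1.33 × 0.8013 × 9.466 × 73.29 × 1.351 = 998.9 m

D ≈ 999 m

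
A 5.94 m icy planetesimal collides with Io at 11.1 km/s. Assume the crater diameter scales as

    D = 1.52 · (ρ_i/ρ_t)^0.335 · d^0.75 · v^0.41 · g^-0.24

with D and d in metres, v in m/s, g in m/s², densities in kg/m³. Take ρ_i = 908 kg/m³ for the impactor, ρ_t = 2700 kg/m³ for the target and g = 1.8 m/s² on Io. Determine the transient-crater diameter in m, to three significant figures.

In SI units: v = 11100 m/s.
(ρ_i/ρ_t)^0.335 = (908/2700)^0.335 = 0.6941
d^0.75 = 5.94^0.75 = 3.805
v^0.41 = 11100^0.41 = 45.56
g^-0.24 = 1.8^-0.24 = 0.8684
D = 1.52 × 0.6941 × 3.805 × 45.56 × 0.8684 = 158.8 m

D ≈ 159 m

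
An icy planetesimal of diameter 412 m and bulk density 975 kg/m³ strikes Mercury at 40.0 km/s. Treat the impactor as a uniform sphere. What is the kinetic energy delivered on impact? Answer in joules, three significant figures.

E ≈ 2.86 × 10^19 J

v = 40000 m/s.
Mass m = (π/6) ρ d³ = (π/6) × 975 × (412)³ = 3.570 × 10^10 kg
E = ½ m v² = 0.5 × 3.570 × 10^10 × (40000)² = 2.856 × 10^19 J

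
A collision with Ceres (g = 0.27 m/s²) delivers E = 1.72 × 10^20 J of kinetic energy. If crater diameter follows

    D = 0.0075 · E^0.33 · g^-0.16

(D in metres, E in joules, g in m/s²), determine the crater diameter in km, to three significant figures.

E^0.33 = (1.72 × 10^20)^0.33 = 4.761 × 10^6
g^-0.16 = 0.27^-0.16 = 1.233
D = 0.0075 × 4.761 × 10^6 × 1.233 = 44027 m
   = 44.03 km

D ≈ 44.0 km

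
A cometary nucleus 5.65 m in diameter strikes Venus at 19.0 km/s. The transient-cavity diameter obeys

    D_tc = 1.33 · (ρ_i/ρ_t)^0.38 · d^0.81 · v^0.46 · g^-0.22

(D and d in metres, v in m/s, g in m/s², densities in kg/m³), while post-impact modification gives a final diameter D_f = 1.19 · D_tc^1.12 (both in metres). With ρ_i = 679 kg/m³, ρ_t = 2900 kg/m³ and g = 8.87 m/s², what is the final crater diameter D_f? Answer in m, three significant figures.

D_f ≈ 397 m

v = 19000 m/s.
(ρ_i/ρ_t)^0.38 = (679/2900)^0.38 = 0.5760
d^0.81 = 5.65^0.81 = 4.066
v^0.46 = 19000^0.46 = 92.95
g^-0.22 = 8.87^-0.22 = 0.6187
D_tc = 1.33 × 0.5760 × 4.066 × 92.95 × 0.6187 = 179.1 m
D_f = 1.19 × (179.1)^1.12 = 397.2 m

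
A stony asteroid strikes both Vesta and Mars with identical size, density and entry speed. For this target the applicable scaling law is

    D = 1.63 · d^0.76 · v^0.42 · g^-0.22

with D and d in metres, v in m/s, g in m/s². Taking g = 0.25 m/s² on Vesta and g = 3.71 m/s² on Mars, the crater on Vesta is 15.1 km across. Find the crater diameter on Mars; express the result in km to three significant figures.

D ≈ 8.34 km

All impactor-dependent factors cancel in the ratio, leaving D_Mars/D_Vesta = (g_Mars/g_Vesta)^-0.22.
(3.71/0.25)^-0.22 = 14.84^-0.22 = 0.5524
D_Mars = 0.5524 × 15.1 km = 8.34 km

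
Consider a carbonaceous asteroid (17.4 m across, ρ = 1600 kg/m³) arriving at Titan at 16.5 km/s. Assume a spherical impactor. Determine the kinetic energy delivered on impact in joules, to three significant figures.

v = 16500 m/s.
Mass m = (π/6) ρ d³ = (π/6) × 1600 × (17.4)³ = 4.413 × 10^6 kg
E = ½ m v² = 0.5 × 4.413 × 10^6 × (16500)² = 6.007 × 10^14 J

E ≈ 6.01 × 10^14 J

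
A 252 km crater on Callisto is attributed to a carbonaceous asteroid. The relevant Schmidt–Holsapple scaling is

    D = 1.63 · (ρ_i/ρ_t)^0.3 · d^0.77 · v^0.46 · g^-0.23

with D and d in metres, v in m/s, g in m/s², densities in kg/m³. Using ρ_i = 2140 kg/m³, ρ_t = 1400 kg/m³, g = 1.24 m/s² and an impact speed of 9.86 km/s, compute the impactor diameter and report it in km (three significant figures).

Rearranging for d: d = [D / (1.63 · (2140/1400)^0.3 · 9860^0.46 · 1.24^-0.23)]^(1/0.77).
D = 252000 m.
(2140/1400)^0.3 = 1.136
9860^0.46 = 68.74
1.24^-0.23 = 0.9517
Denominator = 1.63 × 1.136 × 68.74 × 0.9517 = 121.1
D / 121.1 = 252000 / 121.1 = 2081
d = 2081^(1/0.77) = 2081^1.2987 = 20391 m

d ≈ 20.4 km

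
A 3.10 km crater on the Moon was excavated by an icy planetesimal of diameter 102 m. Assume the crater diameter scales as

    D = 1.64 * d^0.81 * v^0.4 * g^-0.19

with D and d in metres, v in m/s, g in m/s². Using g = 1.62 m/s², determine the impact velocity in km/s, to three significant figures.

Rearranging for v: v = [D / (1.64 · 102^0.81 · 1.62^-0.19)]^(1/0.4).
D = 3100 m.
102^0.81 = 42.36
1.62^-0.19 = 0.9124
Denominator = 1.64 × 42.36 × 0.9124 = 63.38
D / 63.38 = 3100 / 63.38 = 48.91
v = 48.91^(1/0.4) = 48.91^2.5 = 16730 m/s

v ≈ 16.7 km/s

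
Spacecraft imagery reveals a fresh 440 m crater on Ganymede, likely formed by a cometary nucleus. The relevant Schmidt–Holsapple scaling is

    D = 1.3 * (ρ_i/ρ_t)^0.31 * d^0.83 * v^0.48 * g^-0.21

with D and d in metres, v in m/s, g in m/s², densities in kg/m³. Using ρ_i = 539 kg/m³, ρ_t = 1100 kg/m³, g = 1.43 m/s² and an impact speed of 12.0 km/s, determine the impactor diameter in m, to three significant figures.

Rearranging for d: d = [D / (1.3 · (539/1100)^0.31 · 12000^0.48 · 1.43^-0.21)]^(1/0.83).
(539/1100)^0.31 = 0.8016
12000^0.48 = 90.78
1.43^-0.21 = 0.9276
Denominator = 1.3 × 0.8016 × 90.78 × 0.9276 = 87.75
D / 87.75 = 440 / 87.75 = 5.014
d = 5.014^(1/0.83) = 5.014^1.2048 = 6.976 m

d ≈ 6.98 m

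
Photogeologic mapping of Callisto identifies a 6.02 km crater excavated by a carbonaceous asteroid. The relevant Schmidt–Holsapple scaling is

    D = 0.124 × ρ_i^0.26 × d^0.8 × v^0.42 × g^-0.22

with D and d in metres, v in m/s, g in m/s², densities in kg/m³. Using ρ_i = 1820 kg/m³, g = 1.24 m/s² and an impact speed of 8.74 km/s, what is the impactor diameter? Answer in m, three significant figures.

d ≈ 568 m

Rearranging for d: d = [D / (0.124 · 1820^0.26 · 8740^0.42 · 1.24^-0.22)]^(1/0.8).
D = 6020 m.
1820^0.26 = 7.041
8740^0.42 = 45.23
1.24^-0.22 = 0.9538
Denominator = 0.124 × 7.041 × 45.23 × 0.9538 = 37.67
D / 37.67 = 6020 / 37.67 = 159.8
d = 159.8^(1/0.8) = 159.8^1.25 = 568.2 m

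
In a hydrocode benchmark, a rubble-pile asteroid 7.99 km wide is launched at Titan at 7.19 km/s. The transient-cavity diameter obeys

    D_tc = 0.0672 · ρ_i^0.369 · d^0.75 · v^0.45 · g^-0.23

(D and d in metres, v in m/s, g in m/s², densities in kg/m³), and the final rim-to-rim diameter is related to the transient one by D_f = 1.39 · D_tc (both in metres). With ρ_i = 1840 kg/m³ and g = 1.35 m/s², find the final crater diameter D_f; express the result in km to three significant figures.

D_f ≈ 64.2 km

In SI: d = 7990 m, v = 7190 m/s.
ρ_i^0.369 = 1840^0.369 = 16.02
d^0.75 = 7990^0.75 = 845.1
v^0.45 = 7190^0.45 = 54.39
g^-0.23 = 1.35^-0.23 = 0.9333
D_tc = 0.0672 × 16.02 × 845.1 × 54.39 × 0.9333 = 46180 m
D_f = 1.39 × 46180 = 64190 m
     = 64.19 km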